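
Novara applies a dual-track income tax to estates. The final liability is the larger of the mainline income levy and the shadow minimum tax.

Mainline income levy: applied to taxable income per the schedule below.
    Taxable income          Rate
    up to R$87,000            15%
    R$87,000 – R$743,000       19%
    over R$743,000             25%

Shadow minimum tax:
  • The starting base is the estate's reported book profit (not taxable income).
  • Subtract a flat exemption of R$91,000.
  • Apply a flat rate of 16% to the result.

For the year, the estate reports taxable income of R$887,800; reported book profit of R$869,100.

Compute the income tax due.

Mainline income levy:
  R$87,000 × 15% = R$13,050
  R$656,000 × 19% = R$124,640
  R$144,800 × 25% = R$36,200
  → R$173,890

Shadow minimum tax:
  Base (reported book profit): R$869,100
  Less exemption R$91,000 → base R$778,100
  R$778,100 × 16% = R$124,496

R$173,890 > R$124,496, so the mainline income levy governs.

R$173,890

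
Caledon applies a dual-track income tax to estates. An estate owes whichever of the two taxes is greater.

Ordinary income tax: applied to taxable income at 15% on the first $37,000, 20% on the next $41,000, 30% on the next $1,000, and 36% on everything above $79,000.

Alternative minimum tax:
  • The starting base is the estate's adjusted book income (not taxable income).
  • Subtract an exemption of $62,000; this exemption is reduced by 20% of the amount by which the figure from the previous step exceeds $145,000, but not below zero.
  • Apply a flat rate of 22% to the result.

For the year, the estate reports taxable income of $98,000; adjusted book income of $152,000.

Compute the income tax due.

Ordinary income tax:
  $37,000 × 15% = $5,550
  $41,000 × 20% = $8,200
  $1,000 × 30% = $300
  $19,000 × 36% = $6,840
  → $20,890

Alternative minimum tax:
  Base (adjusted book income): $152,000
  Exemption: $62,000 − 20% × ($152,000 − $145,000) = $62,000 − $1,400 = $60,600
  Base: $152,000 − $60,600 = $91,400
  $91,400 × 22% = $20,108

$20,890 > $20,108, so the ordinary income tax governs.

$20,890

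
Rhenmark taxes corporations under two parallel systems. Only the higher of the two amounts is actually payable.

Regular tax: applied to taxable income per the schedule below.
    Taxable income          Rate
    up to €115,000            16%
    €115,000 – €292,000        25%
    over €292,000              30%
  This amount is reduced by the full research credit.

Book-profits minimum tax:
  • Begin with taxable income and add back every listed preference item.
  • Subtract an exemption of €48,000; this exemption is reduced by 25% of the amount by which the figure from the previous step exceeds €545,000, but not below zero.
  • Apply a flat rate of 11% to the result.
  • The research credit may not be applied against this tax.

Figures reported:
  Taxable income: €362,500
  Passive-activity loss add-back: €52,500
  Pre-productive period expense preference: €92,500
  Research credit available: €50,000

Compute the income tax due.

Book-profits minimum tax:
  Adjusted income: €362,500 + €52,500 + €92,500 = €507,500
  Exemption: €507,500 ≤ €545,000, so full €48,000 applies
  Base: €507,500 − €48,000 = €459,500
  €459,500 × 11% = €50,545

Regular tax:
  €115,000 × 16% = €18,400
  €177,000 × 25% = €44,250
  €70,500 × 30% = €21,150
  → €83,800
  Less research credit €50,000 → €33,800

€50,545 > €33,800, so the book-profits minimum tax is the binding amount.

€50,545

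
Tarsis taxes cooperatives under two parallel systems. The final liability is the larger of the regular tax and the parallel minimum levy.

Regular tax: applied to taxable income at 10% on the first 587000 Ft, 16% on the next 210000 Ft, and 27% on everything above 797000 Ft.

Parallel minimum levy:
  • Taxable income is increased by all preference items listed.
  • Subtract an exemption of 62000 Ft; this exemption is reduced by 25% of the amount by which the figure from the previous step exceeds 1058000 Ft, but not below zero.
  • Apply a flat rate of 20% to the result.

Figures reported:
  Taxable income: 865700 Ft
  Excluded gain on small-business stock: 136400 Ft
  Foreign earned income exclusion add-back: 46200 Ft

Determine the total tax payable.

Parallel minimum levy:
  Adjusted income: 865700 Ft + 136400 Ft + 46200 Ft = 1048300 Ft
  Exemption: 1048300 Ft ≤ 1058000 Ft, so full 62000 Ft applies
  Base: 1048300 Ft − 62000 Ft = 986300 Ft
  986300 Ft × 20% = 197260 Ft

Regular tax:
  587000 Ft × 10% = 58700 Ft
  210000 Ft × 16% = 33600 Ft
  68700 Ft × 27% = 18549 Ft
  → 110849 Ft

197260 Ft > 110849 Ft, so the parallel minimum levy is the binding amount.

197260 Ft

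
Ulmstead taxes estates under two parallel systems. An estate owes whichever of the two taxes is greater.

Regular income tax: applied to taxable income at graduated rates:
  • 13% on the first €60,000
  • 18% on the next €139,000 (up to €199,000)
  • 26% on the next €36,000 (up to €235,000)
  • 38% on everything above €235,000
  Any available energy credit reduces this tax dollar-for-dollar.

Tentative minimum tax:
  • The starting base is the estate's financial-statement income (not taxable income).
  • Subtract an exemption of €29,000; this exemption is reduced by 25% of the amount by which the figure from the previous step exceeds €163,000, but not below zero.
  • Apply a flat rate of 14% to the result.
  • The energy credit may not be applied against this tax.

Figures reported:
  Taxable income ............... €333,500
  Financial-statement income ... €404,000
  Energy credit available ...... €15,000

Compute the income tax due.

€64,610

Tentative minimum tax:
  Base (financial-statement income): €404,000
  Exemption: 25% × (€404,000 − €163,000) = €60,250 ≥ €29,000, so the exemption is fully phased out
  Base: €404,000 − €0 = €404,000
  €404,000 × 14% = €56,560

Regular income tax:
  €60,000 × 13% = €7,800
  €139,000 × 18% = €25,020
  €36,000 × 26% = €9,360
  €98,500 × 38% = €37,430
  → €79,610
  Less energy credit €15,000 → €64,610

€64,610 > €56,560, so the regular income tax governs.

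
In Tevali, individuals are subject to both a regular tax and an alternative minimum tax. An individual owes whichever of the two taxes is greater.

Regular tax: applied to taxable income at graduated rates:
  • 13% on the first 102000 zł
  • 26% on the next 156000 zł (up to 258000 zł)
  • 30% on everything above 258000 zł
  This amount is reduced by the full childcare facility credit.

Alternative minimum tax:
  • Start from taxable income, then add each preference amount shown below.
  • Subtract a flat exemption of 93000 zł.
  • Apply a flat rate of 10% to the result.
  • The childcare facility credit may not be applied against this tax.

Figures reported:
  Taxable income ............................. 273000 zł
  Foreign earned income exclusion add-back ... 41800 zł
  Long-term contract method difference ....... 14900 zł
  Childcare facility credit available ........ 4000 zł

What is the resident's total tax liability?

Regular tax:
  102000 zł × 13% = 13260 zł
  156000 zł × 26% = 40560 zł
  15000 zł × 30% = 4500 zł
  → 58320 zł
  Less childcare facility credit 4000 zł → 54320 zł

Alternative minimum tax:
  Adjusted income: 273000 zł + 41800 zł + 14900 zł = 329700 zł
  Less exemption 93000 zł → base 236700 zł
  236700 zł × 10% = 23670 zł

54320 zł > 23670 zł, so the regular tax governs.

54320 zł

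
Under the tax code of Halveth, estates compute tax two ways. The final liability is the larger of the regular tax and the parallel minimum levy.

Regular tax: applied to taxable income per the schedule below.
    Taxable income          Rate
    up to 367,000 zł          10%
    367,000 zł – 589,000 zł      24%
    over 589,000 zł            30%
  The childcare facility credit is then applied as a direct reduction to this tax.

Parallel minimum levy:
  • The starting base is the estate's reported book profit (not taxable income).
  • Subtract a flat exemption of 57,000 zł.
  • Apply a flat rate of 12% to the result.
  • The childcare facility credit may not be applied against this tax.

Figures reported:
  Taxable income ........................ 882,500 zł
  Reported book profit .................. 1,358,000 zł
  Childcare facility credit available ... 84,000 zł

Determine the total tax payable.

156,120 zł

Regular tax:
  367,000 zł × 10% = 36,700 zł
  222,000 zł × 24% = 53,280 zł
  293,500 zł × 30% = 88,050 zł
  → 178,030 zł
  Less childcare facility credit 84,000 zł → 94,030 zł

Parallel minimum levy:
  Base (reported book profit): 1,358,000 zł
  Less exemption 57,000 zł → base 1,301,000 zł
  1,301,000 zł × 12% = 156,120 zł

156,120 zł > 94,030 zł, so the parallel minimum levy is the binding amount.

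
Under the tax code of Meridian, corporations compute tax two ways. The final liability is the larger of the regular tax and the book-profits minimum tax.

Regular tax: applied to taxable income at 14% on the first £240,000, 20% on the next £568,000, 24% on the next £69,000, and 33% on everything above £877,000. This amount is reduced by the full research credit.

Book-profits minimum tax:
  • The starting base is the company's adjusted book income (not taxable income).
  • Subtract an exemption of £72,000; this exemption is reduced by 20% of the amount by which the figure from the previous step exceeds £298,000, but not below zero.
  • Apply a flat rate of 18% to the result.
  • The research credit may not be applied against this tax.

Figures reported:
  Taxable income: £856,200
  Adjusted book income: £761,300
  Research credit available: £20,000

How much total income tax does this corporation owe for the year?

Regular tax:
  £240,000 × 14% = £33,600
  £568,000 × 20% = £113,600
  £48,200 × 24% = £11,568
  → £158,768
  Less research credit £20,000 → £138,768

Book-profits minimum tax:
  Base (adjusted book income): £761,300
  Exemption: 20% × (£761,300 − £298,000) = £92,660 ≥ £72,000, so the exemption is fully phased out
  Base: £761,300 − £0 = £761,300
  £761,300 × 18% = £137,034

£138,768 > £137,034, so the regular tax governs.

£138,768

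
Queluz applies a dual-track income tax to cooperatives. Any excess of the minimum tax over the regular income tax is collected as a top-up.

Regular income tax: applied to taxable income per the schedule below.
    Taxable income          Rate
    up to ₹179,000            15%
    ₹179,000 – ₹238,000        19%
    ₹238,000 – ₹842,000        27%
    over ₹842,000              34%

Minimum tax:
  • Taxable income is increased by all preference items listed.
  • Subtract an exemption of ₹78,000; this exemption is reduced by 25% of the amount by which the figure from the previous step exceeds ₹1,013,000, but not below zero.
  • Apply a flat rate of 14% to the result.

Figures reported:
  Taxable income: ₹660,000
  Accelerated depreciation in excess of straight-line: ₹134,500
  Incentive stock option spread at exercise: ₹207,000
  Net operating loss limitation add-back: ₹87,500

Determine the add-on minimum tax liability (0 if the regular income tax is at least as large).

Regular income tax:
  ₹179,000 × 15% = ₹26,850
  ₹59,000 × 19% = ₹11,210
  ₹422,000 × 27% = ₹113,940
  → ₹152,000

Minimum tax:
  Adjusted income: ₹660,000 + ₹134,500 + ₹207,000 + ₹87,500 = ₹1,089,000
  Exemption: ₹78,000 − 25% × (₹1,089,000 − ₹1,013,000) = ₹78,000 − ₹19,000 = ₹59,000
  Base: ₹1,089,000 − ₹59,000 = ₹1,030,000
  ₹1,030,000 × 14% = ₹144,200

₹144,200 ≤ ₹152,000, so no add-on is due.

₹0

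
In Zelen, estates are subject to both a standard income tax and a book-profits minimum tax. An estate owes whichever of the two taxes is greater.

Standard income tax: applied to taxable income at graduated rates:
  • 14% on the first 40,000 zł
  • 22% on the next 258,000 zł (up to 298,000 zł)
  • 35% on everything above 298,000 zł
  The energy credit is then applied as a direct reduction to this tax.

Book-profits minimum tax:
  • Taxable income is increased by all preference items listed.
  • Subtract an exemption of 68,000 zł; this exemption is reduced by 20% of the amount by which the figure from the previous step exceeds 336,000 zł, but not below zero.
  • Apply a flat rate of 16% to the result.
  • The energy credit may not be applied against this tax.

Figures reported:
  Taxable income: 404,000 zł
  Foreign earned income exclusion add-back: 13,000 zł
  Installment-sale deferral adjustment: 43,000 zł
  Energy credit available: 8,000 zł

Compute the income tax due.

Standard income tax:
  40,000 zł × 14% = 5,600 zł
  258,000 zł × 22% = 56,760 zł
  106,000 zł × 35% = 37,100 zł
  → 99,460 zł
  Less energy credit 8,000 zł → 91,460 zł

Book-profits minimum tax:
  Adjusted income: 404,000 zł + 13,000 zł + 43,000 zł = 460,000 zł
  Exemption: 68,000 zł − 20% × (460,000 zł − 336,000 zł) = 68,000 zł − 24,800 zł = 43,200 zł
  Base: 460,000 zł − 43,200 zł = 416,800 zł
  416,800 zł × 16% = 66,688 zł

91,460 zł > 66,688 zł, so the standard income tax governs.

91,460 zł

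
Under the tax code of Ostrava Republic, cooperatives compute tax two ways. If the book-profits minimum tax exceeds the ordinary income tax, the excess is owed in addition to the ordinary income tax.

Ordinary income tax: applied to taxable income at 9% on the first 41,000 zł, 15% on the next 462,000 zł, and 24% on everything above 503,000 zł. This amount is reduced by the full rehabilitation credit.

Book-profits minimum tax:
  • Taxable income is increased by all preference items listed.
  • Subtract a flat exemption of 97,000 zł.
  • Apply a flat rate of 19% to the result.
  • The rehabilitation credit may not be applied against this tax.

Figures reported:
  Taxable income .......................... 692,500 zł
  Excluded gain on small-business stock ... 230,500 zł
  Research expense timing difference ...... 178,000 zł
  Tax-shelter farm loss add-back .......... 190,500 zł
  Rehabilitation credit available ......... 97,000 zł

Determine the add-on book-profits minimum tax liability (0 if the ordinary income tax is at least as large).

205,485 zł

Book-profits minimum tax:
  Adjusted income: 692,500 zł + 230,500 zł + 178,000 zł + 190,500 zł = 1,291,500 zł
  Less exemption 97,000 zł → base 1,194,500 zł
  1,194,500 zł × 19% = 226,955 zł

Ordinary income tax:
  41,000 zł × 9% = 3,690 zł
  462,000 zł × 15% = 69,300 zł
  189,500 zł × 24% = 45,480 zł
  → 118,470 zł
  Less rehabilitation credit 97,000 zł → 21,470 zł

Excess of book-profits minimum tax over ordinary income tax: 226,955 zł − 21,470 zł = 205,485 zł.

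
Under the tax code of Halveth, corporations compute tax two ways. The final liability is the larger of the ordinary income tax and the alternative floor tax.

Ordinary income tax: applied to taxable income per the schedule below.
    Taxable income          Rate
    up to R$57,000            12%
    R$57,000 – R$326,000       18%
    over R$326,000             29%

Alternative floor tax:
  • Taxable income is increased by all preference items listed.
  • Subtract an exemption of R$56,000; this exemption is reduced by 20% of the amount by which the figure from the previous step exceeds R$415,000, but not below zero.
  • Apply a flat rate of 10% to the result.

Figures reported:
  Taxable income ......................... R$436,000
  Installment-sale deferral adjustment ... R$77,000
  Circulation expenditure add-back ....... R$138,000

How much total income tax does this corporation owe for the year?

Ordinary income tax:
  R$57,000 × 12% = R$6,840
  R$269,000 × 18% = R$48,420
  R$110,000 × 29% = R$31,900
  → R$87,160

Alternative floor tax:
  Adjusted income: R$436,000 + R$77,000 + R$138,000 = R$651,000
  Exemption: R$56,000 − 20% × (R$651,000 − R$415,000) = R$56,000 − R$47,200 = R$8,800
  Base: R$651,000 − R$8,800 = R$642,200
  R$642,200 × 10% = R$64,220

R$87,160 > R$64,220, so the ordinary income tax governs.

R$87,160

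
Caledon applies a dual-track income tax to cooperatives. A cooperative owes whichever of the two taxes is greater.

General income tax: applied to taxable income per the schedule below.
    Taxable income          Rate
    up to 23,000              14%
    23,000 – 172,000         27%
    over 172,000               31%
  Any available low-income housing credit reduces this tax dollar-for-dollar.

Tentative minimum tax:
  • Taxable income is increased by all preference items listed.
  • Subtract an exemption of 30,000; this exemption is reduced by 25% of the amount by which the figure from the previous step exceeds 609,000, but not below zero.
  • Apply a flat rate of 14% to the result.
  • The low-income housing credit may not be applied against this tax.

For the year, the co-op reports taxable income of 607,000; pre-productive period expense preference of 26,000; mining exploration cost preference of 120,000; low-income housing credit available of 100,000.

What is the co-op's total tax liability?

General income tax:
  23,000 × 14% = 3,220
  149,000 × 27% = 40,230
  435,000 × 31% = 134,850
  → 178,300
  Less low-income housing credit 100,000 → 78,300

Tentative minimum tax:
  Adjusted income: 607,000 + 26,000 + 120,000 = 753,000
  Exemption: 25% × (753,000 − 609,000) = 36,000 ≥ 30,000, so the exemption is fully phased out
  Base: 753,000 − 0 = 753,000
  753,000 × 14% = 105,420

105,420 > 78,300, so the tentative minimum tax is the binding amount.

105,420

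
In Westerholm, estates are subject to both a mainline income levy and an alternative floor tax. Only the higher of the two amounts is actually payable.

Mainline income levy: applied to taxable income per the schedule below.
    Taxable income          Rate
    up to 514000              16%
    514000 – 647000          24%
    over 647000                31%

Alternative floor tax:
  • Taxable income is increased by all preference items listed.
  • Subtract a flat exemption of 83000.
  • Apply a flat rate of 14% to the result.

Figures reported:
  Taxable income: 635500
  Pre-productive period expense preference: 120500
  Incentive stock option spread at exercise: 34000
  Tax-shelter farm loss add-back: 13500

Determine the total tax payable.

111400

Mainline income levy:
  514000 × 16% = 82240
  121500 × 24% = 29160
  → 111400

Alternative floor tax:
  Adjusted income: 635500 + 120500 + 34000 + 13500 = 803500
  Less exemption 83000 → base 720500
  720500 × 14% = 100870

111400 > 100870, so the mainline income levy governs.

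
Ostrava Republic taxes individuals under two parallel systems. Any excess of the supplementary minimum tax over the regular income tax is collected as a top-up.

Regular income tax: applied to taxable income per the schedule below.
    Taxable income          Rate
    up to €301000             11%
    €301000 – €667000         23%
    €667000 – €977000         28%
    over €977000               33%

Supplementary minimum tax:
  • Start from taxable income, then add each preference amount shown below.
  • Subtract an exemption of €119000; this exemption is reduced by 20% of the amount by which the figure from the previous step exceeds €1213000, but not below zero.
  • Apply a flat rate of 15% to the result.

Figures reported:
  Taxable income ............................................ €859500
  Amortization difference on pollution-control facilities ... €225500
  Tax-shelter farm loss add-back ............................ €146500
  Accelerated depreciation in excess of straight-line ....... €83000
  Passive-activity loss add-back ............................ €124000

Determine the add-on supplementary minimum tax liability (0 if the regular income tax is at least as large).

€33500

Regular income tax:
  €301000 × 11% = €33110
  €366000 × 23% = €84180
  €192500 × 28% = €53900
  → €171190

Supplementary minimum tax:
  Adjusted income: €859500 + €225500 + €146500 + €83000 + €124000 = €1438500
  Exemption: €119000 − 20% × (€1438500 − €1213000) = €119000 − €45100 = €73900
  Base: €1438500 − €73900 = €1364600
  €1364600 × 15% = €204690

Excess of supplementary minimum tax over regular income tax: €204690 − €171190 = €33500.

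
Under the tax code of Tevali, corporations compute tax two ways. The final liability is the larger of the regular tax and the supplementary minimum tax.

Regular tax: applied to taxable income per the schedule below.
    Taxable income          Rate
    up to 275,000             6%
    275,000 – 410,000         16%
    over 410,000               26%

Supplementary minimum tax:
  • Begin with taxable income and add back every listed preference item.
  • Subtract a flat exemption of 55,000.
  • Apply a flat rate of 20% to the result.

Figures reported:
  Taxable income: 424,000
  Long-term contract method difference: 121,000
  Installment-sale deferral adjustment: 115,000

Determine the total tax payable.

121,000

Regular tax:
  275,000 × 6% = 16,500
  135,000 × 16% = 21,600
  14,000 × 26% = 3,640
  → 41,740

Supplementary minimum tax:
  Adjusted income: 424,000 + 121,000 + 115,000 = 660,000
  Less exemption 55,000 → base 605,000
  605,000 × 20% = 121,000

121,000 > 41,740, so the supplementary minimum tax is the binding amount.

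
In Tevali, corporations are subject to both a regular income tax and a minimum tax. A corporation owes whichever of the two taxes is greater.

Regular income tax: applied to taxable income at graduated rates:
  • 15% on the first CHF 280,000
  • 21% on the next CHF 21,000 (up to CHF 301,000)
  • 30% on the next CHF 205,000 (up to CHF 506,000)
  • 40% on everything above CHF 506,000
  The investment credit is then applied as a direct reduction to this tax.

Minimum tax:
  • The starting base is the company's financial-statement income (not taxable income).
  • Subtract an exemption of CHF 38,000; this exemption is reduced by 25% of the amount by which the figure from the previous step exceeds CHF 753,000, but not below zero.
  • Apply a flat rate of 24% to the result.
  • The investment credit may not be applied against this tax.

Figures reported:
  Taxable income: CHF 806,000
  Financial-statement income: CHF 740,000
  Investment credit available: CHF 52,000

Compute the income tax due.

CHF 175,910

Minimum tax:
  Base (financial-statement income): CHF 740,000
  Exemption: CHF 740,000 ≤ CHF 753,000, so full CHF 38,000 applies
  Base: CHF 740,000 − CHF 38,000 = CHF 702,000
  CHF 702,000 × 24% = CHF 168,480

Regular income tax:
  CHF 280,000 × 15% = CHF 42,000
  CHF 21,000 × 21% = CHF 4,410
  CHF 205,000 × 30% = CHF 61,500
  CHF 300,000 × 40% = CHF 120,000
  → CHF 227,910
  Less investment credit CHF 52,000 → CHF 175,910

CHF 175,910 > CHF 168,480, so the regular income tax governs.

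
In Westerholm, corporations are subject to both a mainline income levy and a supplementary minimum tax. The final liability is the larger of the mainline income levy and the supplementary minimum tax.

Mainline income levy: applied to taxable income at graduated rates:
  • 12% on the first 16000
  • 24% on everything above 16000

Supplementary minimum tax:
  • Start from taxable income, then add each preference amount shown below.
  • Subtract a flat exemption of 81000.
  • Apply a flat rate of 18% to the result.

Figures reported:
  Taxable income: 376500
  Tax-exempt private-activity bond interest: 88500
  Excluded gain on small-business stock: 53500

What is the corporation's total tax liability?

Supplementary minimum tax:
  Adjusted income: 376500 + 88500 + 53500 = 518500
  Less exemption 81000 → base 437500
  437500 × 18% = 78750

Mainline income levy:
  16000 × 12% = 1920
  360500 × 24% = 86520
  → 88440

88440 > 78750, so the mainline income levy governs.

88440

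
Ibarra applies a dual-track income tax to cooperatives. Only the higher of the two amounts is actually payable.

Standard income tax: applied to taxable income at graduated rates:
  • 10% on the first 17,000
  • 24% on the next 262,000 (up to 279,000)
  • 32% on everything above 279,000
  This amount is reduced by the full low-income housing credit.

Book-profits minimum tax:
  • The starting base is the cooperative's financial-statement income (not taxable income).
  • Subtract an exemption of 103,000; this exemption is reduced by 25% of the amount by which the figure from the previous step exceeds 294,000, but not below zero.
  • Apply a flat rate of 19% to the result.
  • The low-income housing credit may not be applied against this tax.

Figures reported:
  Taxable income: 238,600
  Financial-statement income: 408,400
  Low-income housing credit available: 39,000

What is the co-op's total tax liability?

63,460

Book-profits minimum tax:
  Base (financial-statement income): 408,400
  Exemption: 103,000 − 25% × (408,400 − 294,000) = 103,000 − 28,600 = 74,400
  Base: 408,400 − 74,400 = 334,000
  334,000 × 19% = 63,460

Standard income tax:
  17,000 × 10% = 1,700
  221,600 × 24% = 53,184
  → 54,884
  Less low-income housing credit 39,000 → 15,884

63,460 > 15,884, so the book-profits minimum tax is the binding amount.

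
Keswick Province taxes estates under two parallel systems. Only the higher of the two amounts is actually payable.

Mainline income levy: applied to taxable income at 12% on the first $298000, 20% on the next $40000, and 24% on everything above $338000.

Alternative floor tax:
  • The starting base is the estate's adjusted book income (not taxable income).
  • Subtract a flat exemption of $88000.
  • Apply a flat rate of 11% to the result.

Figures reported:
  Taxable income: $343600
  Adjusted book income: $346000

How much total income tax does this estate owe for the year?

Alternative floor tax:
  Base (adjusted book income): $346000
  Less exemption $88000 → base $258000
  $258000 × 11% = $28380

Mainline income levy:
  $298000 × 12% = $35760
  $40000 × 20% = $8000
  $5600 × 24% = $1344
  → $45104

$45104 > $28380, so the mainline income levy governs.

$45104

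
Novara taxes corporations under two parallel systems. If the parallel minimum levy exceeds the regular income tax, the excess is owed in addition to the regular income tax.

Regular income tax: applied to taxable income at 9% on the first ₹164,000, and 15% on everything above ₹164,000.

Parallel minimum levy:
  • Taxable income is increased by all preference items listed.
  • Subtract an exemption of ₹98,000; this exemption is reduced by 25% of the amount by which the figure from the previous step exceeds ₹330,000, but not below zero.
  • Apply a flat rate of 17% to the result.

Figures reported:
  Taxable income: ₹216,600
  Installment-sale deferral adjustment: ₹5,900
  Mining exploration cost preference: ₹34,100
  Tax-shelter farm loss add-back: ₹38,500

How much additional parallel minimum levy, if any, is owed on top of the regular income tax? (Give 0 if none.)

₹10,857

Parallel minimum levy:
  Adjusted income: ₹216,600 + ₹5,900 + ₹34,100 + ₹38,500 = ₹295,100
  Exemption: ₹295,100 ≤ ₹330,000, so full ₹98,000 applies
  Base: ₹295,100 − ₹98,000 = ₹197,100
  ₹197,100 × 17% = ₹33,507

Regular income tax:
  ₹164,000 × 9% = ₹14,760
  ₹52,600 × 15% = ₹7,890
  → ₹22,650

Excess of parallel minimum levy over regular income tax: ₹33,507 − ₹22,650 = ₹10,857.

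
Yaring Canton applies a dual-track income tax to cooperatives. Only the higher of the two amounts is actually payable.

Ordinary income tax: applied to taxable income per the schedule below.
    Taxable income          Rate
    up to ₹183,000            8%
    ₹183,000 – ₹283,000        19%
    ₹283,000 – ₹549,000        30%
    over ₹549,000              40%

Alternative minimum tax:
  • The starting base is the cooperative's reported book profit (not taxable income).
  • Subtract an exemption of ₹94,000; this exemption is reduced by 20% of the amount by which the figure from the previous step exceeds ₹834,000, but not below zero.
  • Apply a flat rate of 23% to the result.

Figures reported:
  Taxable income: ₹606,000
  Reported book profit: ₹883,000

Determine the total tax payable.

₹183,724

Alternative minimum tax:
  Base (reported book profit): ₹883,000
  Exemption: ₹94,000 − 20% × (₹883,000 − ₹834,000) = ₹94,000 − ₹9,800 = ₹84,200
  Base: ₹883,000 − ₹84,200 = ₹798,800
  ₹798,800 × 23% = ₹183,724

Ordinary income tax:
  ₹183,000 × 8% = ₹14,640
  ₹100,000 × 19% = ₹19,000
  ₹266,000 × 30% = ₹79,800
  ₹57,000 × 40% = ₹22,800
  → ₹136,240

₹183,724 > ₹136,240, so the alternative minimum tax is the binding amount.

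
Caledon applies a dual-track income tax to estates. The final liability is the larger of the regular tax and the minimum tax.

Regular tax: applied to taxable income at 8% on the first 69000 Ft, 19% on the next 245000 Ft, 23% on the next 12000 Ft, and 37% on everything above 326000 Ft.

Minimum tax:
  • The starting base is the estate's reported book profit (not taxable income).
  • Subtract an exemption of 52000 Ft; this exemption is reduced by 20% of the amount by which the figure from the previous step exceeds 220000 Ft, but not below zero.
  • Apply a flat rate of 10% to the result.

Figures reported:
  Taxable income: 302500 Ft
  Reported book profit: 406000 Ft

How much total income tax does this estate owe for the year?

Regular tax:
  69000 Ft × 8% = 5520 Ft
  233500 Ft × 19% = 44365 Ft
  → 49885 Ft

Minimum tax:
  Base (reported book profit): 406000 Ft
  Exemption: 52000 Ft − 20% × (406000 Ft − 220000 Ft) = 52000 Ft − 37200 Ft = 14800 Ft
  Base: 406000 Ft − 14800 Ft = 391200 Ft
  391200 Ft × 10% = 39120 Ft

49885 Ft > 39120 Ft, so the regular tax governs.

49885 Ft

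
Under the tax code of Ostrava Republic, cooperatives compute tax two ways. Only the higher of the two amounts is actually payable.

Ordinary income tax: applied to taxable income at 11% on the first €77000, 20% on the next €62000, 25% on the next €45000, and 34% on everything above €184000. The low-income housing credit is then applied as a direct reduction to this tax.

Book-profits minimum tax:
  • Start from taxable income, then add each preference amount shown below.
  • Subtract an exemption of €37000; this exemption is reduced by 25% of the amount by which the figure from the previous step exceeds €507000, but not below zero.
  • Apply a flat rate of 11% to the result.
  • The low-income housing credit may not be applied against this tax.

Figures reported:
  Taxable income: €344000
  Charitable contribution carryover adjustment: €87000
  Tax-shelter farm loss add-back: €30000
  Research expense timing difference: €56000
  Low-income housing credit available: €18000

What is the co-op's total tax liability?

€68520

Ordinary income tax:
  €77000 × 11% = €8470
  €62000 × 20% = €12400
  €45000 × 25% = €11250
  €160000 × 34% = €54400
  → €86520
  Less low-income housing credit €18000 → €68520

Book-profits minimum tax:
  Adjusted income: €344000 + €87000 + €30000 + €56000 = €517000
  Exemption: €37000 − 25% × (€517000 − €507000) = €37000 − €2500 = €34500
  Base: €517000 − €34500 = €482500
  €482500 × 11% = €53075

€68520 > €53075, so the ordinary income tax governs.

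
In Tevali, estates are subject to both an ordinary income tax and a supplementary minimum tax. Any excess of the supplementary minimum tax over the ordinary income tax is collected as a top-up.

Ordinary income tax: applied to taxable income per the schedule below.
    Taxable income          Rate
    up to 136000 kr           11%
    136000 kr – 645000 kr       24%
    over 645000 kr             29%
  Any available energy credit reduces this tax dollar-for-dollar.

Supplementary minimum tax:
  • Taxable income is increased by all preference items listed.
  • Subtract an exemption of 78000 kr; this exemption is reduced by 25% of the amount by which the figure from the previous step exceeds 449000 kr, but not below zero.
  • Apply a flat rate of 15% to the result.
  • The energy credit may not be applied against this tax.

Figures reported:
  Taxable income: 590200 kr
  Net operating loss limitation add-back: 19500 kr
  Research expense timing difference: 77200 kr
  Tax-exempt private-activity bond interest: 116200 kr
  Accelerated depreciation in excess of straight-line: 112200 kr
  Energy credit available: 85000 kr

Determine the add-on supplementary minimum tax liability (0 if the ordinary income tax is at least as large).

Supplementary minimum tax:
  Adjusted income: 590200 kr + 19500 kr + 77200 kr + 116200 kr + 112200 kr = 915300 kr
  Exemption: 25% × (915300 kr − 449000 kr) = 116575 kr ≥ 78000 kr, so the exemption is fully phased out
  Base: 915300 kr − 0 kr = 915300 kr
  915300 kr × 15% = 137295 kr

Ordinary income tax:
  136000 kr × 11% = 14960 kr
  454200 kr × 24% = 109008 kr
  → 123968 kr
  Less energy credit 85000 kr → 38968 kr

Excess of supplementary minimum tax over ordinary income tax: 137295 kr − 38968 kr = 98327 kr.

98327 kr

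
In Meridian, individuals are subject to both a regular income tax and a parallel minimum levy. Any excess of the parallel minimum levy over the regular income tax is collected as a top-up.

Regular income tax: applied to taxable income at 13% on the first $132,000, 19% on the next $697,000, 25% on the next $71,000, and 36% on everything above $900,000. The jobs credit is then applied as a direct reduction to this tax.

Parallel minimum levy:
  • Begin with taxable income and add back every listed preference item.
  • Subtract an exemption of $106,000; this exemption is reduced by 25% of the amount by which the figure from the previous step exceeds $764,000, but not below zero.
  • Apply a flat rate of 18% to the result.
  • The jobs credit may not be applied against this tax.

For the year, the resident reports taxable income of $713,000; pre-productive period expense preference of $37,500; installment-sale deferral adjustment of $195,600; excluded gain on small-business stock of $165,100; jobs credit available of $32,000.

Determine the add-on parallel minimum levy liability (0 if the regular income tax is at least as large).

Regular income tax:
  $132,000 × 13% = $17,160
  $581,000 × 19% = $110,390
  → $127,550
  Less jobs credit $32,000 → $95,550

Parallel minimum levy:
  Adjusted income: $713,000 + $37,500 + $195,600 + $165,100 = $1,111,200
  Exemption: $106,000 − 25% × ($1,111,200 − $764,000) = $106,000 − $86,800 = $19,200
  Base: $1,111,200 − $19,200 = $1,092,000
  $1,092,000 × 18% = $196,560

Excess of parallel minimum levy over regular income tax: $196,560 − $95,550 = $101,010.

$101,010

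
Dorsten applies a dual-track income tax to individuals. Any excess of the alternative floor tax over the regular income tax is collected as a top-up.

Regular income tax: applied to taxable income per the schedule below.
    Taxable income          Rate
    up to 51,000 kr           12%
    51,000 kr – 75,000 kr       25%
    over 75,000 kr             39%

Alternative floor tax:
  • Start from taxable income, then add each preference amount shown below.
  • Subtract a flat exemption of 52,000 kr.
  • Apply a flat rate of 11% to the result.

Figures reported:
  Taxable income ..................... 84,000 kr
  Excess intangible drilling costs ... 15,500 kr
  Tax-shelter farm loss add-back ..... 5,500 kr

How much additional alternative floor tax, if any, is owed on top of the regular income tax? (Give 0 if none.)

Regular income tax:
  51,000 kr × 12% = 6,120 kr
  24,000 kr × 25% = 6,000 kr
  9,000 kr × 39% = 3,510 kr
  → 15,630 kr

Alternative floor tax:
  Adjusted income: 84,000 kr + 15,500 kr + 5,500 kr = 105,000 kr
  Less exemption 52,000 kr → base 53,000 kr
  53,000 kr × 11% = 5,830 kr

5,830 kr ≤ 15,630 kr, so no add-on is due.

0 kr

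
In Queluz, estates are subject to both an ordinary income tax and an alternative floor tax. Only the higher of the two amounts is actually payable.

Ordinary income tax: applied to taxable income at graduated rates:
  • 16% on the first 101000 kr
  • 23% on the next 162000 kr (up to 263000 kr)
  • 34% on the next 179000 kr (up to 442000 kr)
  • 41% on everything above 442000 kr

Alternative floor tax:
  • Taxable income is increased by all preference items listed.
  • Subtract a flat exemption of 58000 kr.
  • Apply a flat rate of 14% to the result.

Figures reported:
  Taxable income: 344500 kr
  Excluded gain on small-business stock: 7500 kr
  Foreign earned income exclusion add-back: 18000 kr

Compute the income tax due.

Alternative floor tax:
  Adjusted income: 344500 kr + 7500 kr + 18000 kr = 370000 kr
  Less exemption 58000 kr → base 312000 kr
  312000 kr × 14% = 43680 kr

Ordinary income tax:
  101000 kr × 16% = 16160 kr
  162000 kr × 23% = 37260 kr
  81500 kr × 34% = 27710 kr
  → 81130 kr

81130 kr > 43680 kr, so the ordinary income tax governs.

81130 kr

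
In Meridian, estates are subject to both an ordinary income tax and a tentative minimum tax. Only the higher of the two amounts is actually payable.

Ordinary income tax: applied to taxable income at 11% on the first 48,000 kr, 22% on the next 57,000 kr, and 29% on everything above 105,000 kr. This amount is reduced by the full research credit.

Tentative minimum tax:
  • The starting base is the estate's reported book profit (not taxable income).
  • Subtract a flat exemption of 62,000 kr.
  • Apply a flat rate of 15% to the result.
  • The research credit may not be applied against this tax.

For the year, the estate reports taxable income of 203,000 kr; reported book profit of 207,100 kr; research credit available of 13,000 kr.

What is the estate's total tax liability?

Tentative minimum tax:
  Base (reported book profit): 207,100 kr
  Less exemption 62,000 kr → base 145,100 kr
  145,100 kr × 15% = 21,765 kr

Ordinary income tax:
  48,000 kr × 11% = 5,280 kr
  57,000 kr × 22% = 12,540 kr
  98,000 kr × 29% = 28,420 kr
  → 46,240 kr
  Less research credit 13,000 kr → 33,240 kr

33,240 kr > 21,765 kr, so the ordinary income tax governs.

33,240 kr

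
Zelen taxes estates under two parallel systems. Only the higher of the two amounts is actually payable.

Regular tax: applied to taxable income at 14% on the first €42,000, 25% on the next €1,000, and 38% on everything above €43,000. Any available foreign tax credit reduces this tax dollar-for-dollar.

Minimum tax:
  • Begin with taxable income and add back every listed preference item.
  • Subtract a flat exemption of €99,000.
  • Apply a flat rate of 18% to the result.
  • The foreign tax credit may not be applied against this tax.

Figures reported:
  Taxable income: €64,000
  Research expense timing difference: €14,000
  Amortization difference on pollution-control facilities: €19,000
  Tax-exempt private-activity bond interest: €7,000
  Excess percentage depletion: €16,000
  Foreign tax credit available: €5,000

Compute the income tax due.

€9,110

Regular tax:
  €42,000 × 14% = €5,880
  €1,000 × 25% = €250
  €21,000 × 38% = €7,980
  → €14,110
  Less foreign tax credit €5,000 → €9,110

Minimum tax:
  Adjusted income: €64,000 + €14,000 + €19,000 + €7,000 + €16,000 = €120,000
  Less exemption €99,000 → base €21,000
  €21,000 × 18% = €3,780

€9,110 > €3,780, so the regular tax governs.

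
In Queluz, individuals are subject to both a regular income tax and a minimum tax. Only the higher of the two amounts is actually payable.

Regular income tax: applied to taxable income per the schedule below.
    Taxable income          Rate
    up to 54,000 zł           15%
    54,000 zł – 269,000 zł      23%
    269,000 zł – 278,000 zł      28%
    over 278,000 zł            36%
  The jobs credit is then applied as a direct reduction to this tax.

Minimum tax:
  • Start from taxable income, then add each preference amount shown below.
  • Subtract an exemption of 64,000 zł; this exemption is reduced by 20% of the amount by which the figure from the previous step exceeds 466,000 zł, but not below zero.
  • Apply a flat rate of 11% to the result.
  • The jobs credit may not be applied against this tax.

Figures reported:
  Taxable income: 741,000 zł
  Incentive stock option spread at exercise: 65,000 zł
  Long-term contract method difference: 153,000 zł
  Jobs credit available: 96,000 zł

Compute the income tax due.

130,750 zł

Minimum tax:
  Adjusted income: 741,000 zł + 65,000 zł + 153,000 zł = 959,000 zł
  Exemption: 20% × (959,000 zł − 466,000 zł) = 98,600 zł ≥ 64,000 zł, so the exemption is fully phased out
  Base: 959,000 zł − 0 zł = 959,000 zł
  959,000 zł × 11% = 105,490 zł

Regular income tax:
  54,000 zł × 15% = 8,100 zł
  215,000 zł × 23% = 49,450 zł
  9,000 zł × 28% = 2,520 zł
  463,000 zł × 36% = 166,680 zł
  → 226,750 zł
  Less jobs credit 96,000 zł → 130,750 zł

130,750 zł > 105,490 zł, so the regular income tax governs.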